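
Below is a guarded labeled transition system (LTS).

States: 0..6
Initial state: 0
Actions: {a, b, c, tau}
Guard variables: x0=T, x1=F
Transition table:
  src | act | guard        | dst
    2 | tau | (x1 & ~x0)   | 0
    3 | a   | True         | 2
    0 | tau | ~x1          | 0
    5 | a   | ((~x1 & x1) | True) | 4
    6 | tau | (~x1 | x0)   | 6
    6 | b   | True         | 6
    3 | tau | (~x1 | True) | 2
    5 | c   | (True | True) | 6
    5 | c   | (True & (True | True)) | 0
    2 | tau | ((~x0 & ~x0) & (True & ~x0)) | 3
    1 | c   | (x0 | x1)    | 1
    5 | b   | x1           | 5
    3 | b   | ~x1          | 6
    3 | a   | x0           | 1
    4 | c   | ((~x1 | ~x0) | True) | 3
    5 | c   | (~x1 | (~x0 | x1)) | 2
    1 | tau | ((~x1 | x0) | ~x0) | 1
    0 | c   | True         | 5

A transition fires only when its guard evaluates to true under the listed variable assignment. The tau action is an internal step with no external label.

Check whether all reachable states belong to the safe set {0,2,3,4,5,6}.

Allowed set {0,2,3,4,5,6}
R = {0,1,2,3,4,5,6}
  0: ✓
  1: VIOLATES
  2: ✓
  3: ✓
  4: ✓
  5: ✓
  6: ✓
witness against invariant: c·a·c·a → 1

Answer: INVARIANT VIOLATED at state 1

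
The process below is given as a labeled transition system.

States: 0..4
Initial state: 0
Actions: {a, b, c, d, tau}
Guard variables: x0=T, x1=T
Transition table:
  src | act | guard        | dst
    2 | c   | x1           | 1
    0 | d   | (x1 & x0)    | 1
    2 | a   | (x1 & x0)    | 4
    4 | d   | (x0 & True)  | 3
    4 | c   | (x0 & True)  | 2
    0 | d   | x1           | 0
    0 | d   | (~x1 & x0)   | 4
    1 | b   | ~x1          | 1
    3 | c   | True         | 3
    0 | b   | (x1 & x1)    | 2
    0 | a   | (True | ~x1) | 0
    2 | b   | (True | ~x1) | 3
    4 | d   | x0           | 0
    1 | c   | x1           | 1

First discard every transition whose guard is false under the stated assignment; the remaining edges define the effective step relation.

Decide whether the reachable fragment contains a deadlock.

Answer: DEADLOCK-FREE

Analysis:
Reach set: {0,1,2,3,4}
  0: a→0  b→2  d→0  d→1  [4 out]
  1: c→1  [1 out]
  2: a→4  b→3  c→1  [3 out]
  3: c→3  [1 out]
  4: c→2  d→0  d→3  [3 out]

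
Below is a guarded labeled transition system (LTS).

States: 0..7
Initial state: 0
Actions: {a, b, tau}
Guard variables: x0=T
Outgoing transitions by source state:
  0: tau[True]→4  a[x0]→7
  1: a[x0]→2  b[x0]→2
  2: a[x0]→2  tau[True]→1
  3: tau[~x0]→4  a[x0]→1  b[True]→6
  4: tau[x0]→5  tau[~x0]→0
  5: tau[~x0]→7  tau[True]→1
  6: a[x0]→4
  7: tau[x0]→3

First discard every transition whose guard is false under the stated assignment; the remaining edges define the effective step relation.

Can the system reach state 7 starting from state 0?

Answer: REACHABLE

Working:
After dropping false guards: 12 live edges.
Layer 0: {0}
Layer 1: {4,7}  now seen {0,4,7}
Layer 2: {3,5}  now seen {0,3,4,5,7}
Layer 3: {1,6}  now seen {0,1,3,4,5,6,7}
Layer 4: {2}  now seen {0,1,2,3,4,5,6,7}
Reachable = {0,1,2,3,4,5,6,7}
trace reaching 7: a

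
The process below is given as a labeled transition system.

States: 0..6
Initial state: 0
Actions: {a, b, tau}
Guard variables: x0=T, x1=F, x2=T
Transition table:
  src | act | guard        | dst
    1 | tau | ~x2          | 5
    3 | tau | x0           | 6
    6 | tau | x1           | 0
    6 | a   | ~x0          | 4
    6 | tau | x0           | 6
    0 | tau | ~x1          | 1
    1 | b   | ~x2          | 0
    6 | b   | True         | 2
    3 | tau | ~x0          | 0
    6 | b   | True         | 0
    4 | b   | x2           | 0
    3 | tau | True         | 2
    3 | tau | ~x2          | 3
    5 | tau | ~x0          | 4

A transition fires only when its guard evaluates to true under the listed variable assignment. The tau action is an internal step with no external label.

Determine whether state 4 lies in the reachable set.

Answer: UNREACHABLE

Trace:
7 transition(s) survive guard evaluation.
depth 0: {0}
depth 1: {1}  total {0,1}
Reachable = {0,1}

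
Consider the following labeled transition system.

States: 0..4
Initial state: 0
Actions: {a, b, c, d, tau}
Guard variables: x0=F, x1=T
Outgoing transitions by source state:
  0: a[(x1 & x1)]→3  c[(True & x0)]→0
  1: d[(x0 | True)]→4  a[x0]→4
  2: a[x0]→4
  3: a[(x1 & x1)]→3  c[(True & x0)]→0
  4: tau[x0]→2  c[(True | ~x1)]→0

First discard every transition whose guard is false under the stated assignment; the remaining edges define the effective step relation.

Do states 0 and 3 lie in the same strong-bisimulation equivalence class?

Answer: BISIMILAR

Trace:
Bisimulation quotient by refinement:
  P[0] = {{0,1,2,3,4}}
  P[1] = {{0,3},{1},{2},{4}}
4 equivalence class(es) (converged in 2)
class of 0: {0,3}; class of 3: {0,3}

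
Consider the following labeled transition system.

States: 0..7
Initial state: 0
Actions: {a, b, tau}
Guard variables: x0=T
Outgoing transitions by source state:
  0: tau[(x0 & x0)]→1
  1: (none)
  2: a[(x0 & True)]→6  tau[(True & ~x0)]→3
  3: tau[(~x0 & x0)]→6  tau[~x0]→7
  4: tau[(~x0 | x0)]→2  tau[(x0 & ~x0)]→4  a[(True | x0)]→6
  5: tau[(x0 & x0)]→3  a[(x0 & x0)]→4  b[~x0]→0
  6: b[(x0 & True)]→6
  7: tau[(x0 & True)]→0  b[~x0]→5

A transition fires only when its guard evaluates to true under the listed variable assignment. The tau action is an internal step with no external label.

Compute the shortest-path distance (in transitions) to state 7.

Answer: UNREACHABLE

Analysis:
BFS to 7:
  depth 0: {0}
  depth 1: {1}
7 never appears.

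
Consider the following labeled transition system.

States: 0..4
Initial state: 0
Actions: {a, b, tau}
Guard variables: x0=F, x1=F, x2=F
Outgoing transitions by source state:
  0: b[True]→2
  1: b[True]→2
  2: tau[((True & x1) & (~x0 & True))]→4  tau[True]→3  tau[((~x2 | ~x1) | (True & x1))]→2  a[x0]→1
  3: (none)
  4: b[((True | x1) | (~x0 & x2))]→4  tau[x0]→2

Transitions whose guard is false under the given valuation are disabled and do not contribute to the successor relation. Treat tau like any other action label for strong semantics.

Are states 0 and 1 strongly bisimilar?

Answer: BISIMILAR

Analysis:
Compute ~ classes (split until stable):
  π0 = {{0,1,2,3,4}}
  π1 = {{0,1,4},{2},{3}}
  π2 = {{0,1},{2},{3},{4}}
4 equivalence class(es) (converged in 3)
class of 0: {0,1}; class of 1: {0,1}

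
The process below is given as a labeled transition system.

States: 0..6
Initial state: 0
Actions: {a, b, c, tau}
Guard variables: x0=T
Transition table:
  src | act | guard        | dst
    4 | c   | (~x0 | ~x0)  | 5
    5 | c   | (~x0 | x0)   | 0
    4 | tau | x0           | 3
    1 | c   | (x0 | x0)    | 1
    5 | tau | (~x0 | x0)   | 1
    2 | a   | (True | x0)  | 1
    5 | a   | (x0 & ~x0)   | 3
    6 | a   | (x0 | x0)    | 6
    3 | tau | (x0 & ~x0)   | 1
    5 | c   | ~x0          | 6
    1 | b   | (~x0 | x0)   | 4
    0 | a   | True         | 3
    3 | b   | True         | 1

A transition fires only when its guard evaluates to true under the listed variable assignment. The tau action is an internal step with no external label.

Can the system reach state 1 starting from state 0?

Answer: REACHABLE

Working:
Guard filter leaves 9 enabled edge(s).
Layer 0: {0}
Layer 1: {3}  total {0,3}
Layer 2: {1}  total {0,1,3}
Layer 3: {4}  total {0,1,3,4}
R = {0,1,3,4}
witness 1: a·b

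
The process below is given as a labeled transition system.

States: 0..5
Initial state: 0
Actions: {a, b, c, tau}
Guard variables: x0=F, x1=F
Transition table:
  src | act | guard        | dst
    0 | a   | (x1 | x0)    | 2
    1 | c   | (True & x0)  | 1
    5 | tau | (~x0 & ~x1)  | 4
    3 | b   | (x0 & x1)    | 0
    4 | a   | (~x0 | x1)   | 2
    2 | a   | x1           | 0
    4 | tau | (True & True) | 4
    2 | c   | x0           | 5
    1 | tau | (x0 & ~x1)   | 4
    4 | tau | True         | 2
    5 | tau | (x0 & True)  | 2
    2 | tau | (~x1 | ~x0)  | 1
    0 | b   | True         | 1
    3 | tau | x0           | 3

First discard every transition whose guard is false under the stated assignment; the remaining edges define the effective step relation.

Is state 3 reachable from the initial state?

Answer: UNREACHABLE

Working:
Guard filter leaves 6 enabled edge(s).
L0 = {0}
L1 = {1}  cumulative {0,1}
Reachable = {0,1}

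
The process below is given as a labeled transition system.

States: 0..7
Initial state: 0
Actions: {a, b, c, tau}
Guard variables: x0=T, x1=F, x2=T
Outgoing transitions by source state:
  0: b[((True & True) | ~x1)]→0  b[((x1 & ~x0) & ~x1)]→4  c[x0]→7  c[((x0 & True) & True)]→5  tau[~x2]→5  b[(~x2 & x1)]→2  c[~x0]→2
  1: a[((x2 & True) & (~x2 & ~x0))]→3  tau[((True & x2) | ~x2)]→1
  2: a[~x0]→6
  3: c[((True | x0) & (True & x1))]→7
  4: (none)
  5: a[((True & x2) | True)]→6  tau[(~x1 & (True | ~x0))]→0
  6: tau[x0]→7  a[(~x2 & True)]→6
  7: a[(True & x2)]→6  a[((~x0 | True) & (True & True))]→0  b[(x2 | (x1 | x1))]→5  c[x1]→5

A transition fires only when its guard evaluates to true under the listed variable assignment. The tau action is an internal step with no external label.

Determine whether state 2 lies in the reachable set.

After dropping false guards: 10 live edges.
L0 = {0}
L1 = {5,7}  now seen {0,5,7}
L2 = {6}  now seen {0,5,6,7}
Reach set: {0,5,6,7}

Answer: UNREACHABLE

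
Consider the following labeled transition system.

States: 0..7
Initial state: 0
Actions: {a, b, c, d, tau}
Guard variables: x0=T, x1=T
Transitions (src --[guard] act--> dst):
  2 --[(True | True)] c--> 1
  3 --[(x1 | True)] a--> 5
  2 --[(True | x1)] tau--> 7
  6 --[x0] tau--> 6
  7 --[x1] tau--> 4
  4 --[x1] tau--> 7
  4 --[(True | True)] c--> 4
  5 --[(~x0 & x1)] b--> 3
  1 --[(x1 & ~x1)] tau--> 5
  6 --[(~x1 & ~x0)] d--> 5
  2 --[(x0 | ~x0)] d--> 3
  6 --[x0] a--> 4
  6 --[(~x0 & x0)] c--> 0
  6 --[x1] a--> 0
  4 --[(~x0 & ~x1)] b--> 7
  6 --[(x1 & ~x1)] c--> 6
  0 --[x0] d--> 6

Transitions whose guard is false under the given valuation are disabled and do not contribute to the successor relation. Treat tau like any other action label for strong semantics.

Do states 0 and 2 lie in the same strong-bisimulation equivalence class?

Refine partition for ~:
  round 0: {{0,1,2,3,4,5,6,7}}
  round 1: {{0},{1,5},{2},{3},{4},{6},{7}}
7 equivalence class(es) (converged in 2)
[0]={0}  [2]={2}

Answer: NOT BISIMILAR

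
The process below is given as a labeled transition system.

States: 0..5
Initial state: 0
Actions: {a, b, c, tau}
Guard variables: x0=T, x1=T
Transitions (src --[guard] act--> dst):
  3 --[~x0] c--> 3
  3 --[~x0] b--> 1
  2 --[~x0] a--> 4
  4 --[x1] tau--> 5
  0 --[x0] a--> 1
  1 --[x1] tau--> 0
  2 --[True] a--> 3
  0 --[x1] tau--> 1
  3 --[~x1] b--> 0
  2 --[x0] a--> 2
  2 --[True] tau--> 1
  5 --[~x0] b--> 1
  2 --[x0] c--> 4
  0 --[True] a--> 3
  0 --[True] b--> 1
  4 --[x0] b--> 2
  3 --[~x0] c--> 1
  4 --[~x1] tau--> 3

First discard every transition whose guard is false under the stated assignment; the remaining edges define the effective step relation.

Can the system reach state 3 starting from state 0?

Guard filter leaves 11 enabled edge(s).
L0 = {0}
L1 = {1,3}  cumulative {0,1,3}
Reachable = {0,1,3}
trace reaching 3: a

Answer: REACHABLE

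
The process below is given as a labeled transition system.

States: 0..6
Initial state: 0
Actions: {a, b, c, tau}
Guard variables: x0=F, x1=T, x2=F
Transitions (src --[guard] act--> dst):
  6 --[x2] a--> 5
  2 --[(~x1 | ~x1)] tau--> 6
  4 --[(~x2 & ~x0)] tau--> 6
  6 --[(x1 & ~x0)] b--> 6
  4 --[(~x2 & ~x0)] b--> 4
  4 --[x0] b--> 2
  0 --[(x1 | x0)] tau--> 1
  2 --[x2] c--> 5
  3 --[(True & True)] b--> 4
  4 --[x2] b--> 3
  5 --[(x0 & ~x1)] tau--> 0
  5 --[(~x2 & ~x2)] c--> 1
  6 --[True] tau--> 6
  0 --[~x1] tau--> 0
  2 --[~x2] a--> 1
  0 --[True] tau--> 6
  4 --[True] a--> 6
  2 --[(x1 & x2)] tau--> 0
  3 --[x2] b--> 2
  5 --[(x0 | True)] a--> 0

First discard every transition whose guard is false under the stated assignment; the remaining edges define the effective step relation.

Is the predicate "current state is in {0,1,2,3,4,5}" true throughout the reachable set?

Safe = {0,1,2,3,4,5}
Reach set: {0,1,6}
  0: safe
  1: safe
  6: VIOLATES
counterexample path to 6: tau

Answer: INVARIANT VIOLATED at state 6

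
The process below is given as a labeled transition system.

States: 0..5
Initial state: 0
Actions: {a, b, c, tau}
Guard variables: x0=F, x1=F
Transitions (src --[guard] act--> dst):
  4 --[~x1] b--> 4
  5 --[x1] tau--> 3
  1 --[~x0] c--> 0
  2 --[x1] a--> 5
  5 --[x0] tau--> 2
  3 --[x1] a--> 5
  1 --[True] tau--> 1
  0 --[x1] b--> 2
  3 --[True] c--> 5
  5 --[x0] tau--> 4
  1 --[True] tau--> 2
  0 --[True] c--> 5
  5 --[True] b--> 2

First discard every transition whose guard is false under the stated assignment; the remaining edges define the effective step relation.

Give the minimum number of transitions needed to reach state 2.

Answer: 2

Analysis:
Breadth-first toward 2:
  Layer 0: {0}
  Layer 1: {5}
  Layer 2: {2}
2 enters at depth 2; path c·b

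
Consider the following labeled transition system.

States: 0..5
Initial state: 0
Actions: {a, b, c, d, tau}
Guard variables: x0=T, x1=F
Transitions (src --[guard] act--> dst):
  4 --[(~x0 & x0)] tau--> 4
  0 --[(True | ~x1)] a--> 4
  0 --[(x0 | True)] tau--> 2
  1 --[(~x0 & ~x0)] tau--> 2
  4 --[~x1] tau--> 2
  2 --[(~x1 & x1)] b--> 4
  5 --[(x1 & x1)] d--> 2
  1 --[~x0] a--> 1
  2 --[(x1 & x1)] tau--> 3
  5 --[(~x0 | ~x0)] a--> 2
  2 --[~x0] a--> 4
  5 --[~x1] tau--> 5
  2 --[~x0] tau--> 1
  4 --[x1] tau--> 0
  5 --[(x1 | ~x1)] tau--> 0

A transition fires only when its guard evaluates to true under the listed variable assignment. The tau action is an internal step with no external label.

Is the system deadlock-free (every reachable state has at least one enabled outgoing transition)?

Reach set: {0,2,4}
  0: a→4  tau→2  [2 out]
  2: ∅  [deadlock]
  4: tau→2  [1 out]
Path to 2: tau

Answer: DEADLOCK at state 2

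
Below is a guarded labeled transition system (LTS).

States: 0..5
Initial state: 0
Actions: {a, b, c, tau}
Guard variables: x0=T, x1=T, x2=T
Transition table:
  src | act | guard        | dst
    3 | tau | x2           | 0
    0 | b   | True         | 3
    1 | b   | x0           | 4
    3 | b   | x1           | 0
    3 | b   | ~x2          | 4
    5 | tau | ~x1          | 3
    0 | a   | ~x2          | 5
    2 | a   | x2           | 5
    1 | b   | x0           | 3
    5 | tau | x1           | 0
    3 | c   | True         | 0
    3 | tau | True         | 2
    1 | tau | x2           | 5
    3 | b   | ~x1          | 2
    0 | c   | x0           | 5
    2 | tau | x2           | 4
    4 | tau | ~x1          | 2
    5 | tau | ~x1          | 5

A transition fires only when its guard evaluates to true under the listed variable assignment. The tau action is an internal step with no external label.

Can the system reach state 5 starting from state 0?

12 transition(s) survive guard evaluation.
L0 = {0}
L1 = {3,5}  cumulative {0,3,5}
L2 = {2}  cumulative {0,2,3,5}
L3 = {4}  cumulative {0,2,3,4,5}
Reach set: {0,2,3,4,5}
witness 5: c

Answer: REACHABLE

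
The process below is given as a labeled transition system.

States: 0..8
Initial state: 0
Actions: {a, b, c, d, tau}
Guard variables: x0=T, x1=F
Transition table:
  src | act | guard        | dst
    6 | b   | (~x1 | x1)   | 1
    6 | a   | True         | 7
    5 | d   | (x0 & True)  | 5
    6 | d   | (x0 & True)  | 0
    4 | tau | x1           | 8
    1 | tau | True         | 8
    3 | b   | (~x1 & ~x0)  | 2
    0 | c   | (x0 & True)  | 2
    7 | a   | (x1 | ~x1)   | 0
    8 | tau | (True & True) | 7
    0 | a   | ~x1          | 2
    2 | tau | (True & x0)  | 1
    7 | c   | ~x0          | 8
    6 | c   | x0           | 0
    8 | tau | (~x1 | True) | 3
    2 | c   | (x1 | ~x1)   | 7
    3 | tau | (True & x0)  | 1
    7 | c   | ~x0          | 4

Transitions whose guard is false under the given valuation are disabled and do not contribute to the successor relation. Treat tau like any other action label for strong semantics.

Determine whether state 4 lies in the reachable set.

14 transition(s) survive guard evaluation.
Layer 0: {0}
Layer 1: {2}  total {0,2}
Layer 2: {1,7}  total {0,1,2,7}
Layer 3: {8}  total {0,1,2,7,8}
Layer 4: {3}  total {0,1,2,3,7,8}
Reachable = {0,1,2,3,7,8}

Answer: UNREACHABLE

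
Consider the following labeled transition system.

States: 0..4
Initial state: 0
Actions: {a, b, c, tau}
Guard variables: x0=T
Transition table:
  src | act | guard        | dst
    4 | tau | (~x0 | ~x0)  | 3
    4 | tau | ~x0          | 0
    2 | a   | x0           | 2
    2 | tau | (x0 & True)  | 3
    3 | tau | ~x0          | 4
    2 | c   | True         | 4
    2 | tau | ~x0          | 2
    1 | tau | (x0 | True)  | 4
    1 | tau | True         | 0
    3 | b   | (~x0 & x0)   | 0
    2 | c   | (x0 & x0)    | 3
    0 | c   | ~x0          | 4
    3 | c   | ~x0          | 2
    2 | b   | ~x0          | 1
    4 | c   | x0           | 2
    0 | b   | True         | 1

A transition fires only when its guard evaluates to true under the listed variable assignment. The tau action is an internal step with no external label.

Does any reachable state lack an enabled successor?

Answer: DEADLOCK at state 3

Trace:
Reach set: {0,1,2,3,4}
  0: b→1  [1 exit(s)]
  1: tau→0  tau→4  [2 exit(s)]
  2: a→2  c→3  c→4  tau→3  [4 exit(s)]
  3: ∅  [no exit]
  4: c→2  [1 exit(s)]
witness 3: b·tau·c·tau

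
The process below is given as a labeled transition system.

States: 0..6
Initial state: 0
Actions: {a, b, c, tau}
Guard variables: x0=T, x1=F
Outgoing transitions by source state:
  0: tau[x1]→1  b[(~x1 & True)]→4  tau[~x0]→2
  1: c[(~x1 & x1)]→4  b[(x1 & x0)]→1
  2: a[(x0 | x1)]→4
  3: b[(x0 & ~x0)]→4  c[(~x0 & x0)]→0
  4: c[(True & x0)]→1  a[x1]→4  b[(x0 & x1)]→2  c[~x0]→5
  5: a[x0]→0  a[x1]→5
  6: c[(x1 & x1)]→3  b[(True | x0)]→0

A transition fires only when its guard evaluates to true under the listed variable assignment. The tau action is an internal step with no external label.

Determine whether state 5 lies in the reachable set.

5 transition(s) survive guard evaluation.
Layer 0: {0}
Layer 1: {4}  cumulative {0,4}
Layer 2: {1}  cumulative {0,1,4}
R = {0,1,4}

Answer: UNREACHABLE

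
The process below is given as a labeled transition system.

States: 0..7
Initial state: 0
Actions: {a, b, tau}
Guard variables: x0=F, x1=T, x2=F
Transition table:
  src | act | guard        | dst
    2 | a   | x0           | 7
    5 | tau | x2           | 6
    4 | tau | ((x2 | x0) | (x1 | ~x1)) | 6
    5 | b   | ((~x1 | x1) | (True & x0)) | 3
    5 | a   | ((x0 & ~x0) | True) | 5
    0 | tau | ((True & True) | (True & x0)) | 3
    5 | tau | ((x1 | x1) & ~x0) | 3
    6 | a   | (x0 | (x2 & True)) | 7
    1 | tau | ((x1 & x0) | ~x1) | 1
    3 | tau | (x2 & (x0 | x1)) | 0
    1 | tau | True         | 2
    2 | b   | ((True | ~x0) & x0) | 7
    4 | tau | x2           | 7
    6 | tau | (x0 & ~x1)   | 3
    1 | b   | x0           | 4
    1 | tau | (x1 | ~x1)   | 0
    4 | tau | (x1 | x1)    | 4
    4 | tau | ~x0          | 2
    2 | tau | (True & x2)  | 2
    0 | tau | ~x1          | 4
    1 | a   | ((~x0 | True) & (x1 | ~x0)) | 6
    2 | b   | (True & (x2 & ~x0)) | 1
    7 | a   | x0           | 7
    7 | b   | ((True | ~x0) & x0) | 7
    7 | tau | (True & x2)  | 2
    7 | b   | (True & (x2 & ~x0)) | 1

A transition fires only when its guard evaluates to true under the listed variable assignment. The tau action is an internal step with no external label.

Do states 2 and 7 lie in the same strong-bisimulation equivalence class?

Compute ~ classes (split until stable):
  P[0] = {{0,1,2,3,4,5,6,7}}
  P[1] = {{0,4},{1},{2,3,6,7},{5}}
  P[2] = {{0},{1},{2,3,6,7},{4},{5}}
stable after 3 split(s): 5 block(s)
[2]={2,3,6,7}  [7]={2,3,6,7}

Answer: BISIMILAR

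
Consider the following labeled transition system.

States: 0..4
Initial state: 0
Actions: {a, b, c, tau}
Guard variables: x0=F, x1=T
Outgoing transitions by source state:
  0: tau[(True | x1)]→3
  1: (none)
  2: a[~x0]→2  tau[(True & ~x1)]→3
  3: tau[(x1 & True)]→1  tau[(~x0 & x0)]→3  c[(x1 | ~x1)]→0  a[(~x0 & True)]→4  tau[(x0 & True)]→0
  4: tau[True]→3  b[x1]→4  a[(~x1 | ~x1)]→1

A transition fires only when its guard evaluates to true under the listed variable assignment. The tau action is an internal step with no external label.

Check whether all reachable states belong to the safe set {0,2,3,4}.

Inv-set: {0,2,3,4}
R = {0,1,3,4}
  0: ✓
  1: ✗ unsafe
  3: ✓
  4: ✓
witness against invariant: tau·tau → 1

Answer: INVARIANT VIOLATED at state 1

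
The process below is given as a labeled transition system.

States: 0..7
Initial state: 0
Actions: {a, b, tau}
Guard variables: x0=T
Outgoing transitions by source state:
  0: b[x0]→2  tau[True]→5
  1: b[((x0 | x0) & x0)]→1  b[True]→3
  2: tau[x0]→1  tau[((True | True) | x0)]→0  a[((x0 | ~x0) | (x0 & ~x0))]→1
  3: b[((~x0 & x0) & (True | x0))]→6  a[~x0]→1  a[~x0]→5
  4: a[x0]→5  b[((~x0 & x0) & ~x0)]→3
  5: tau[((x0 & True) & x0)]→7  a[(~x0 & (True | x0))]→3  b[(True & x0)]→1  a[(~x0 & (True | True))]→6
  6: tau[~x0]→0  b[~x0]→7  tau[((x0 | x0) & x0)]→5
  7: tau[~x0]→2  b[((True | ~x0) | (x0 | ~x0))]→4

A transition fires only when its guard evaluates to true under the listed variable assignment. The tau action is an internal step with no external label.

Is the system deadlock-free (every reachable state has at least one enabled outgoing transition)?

Reachable = {0,1,2,3,4,5,7}
  0: b→2  tau→5  [2 exit(s)]
  1: b→1  b→3  [2 exit(s)]
  2: a→1  tau→0  tau→1  [3 exit(s)]
  3: ∅  [deadlock]
  4: a→5  [1 exit(s)]
  5: b→1  tau→7  [2 exit(s)]
  7: b→4  [1 exit(s)]
witness 3: b·tau·b

Answer: DEADLOCK at state 3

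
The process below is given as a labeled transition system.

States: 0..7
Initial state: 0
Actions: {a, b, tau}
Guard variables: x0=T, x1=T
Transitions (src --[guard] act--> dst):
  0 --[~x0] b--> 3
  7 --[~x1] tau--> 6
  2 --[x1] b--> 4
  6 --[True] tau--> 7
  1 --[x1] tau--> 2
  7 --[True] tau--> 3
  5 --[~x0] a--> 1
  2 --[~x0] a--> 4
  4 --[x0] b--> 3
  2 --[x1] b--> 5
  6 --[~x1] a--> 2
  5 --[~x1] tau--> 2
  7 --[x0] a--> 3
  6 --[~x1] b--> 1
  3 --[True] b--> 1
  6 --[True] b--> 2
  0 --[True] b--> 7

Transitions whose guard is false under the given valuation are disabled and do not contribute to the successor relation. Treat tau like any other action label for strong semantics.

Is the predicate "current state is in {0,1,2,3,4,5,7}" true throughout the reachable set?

Answer: INVARIANT HOLDS

Analysis:
Safe = {0,1,2,3,4,5,7}
Reachable = {0,1,2,3,4,5,7}
  0: ok
  1: ok
  2: ok
  3: ok
  4: ok
  5: ok
  7: ok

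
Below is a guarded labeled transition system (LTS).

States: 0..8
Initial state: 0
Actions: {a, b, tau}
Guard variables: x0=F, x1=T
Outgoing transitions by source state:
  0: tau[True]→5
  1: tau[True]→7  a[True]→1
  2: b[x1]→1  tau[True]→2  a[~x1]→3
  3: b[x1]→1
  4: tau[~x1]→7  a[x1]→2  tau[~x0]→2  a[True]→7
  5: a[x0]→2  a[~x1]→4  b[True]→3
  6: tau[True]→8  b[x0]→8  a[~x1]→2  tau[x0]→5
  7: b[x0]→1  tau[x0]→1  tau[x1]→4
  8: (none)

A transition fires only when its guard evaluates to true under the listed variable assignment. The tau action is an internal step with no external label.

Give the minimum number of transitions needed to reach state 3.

Layered search for 3:
  L0 = {0}
  L1 = {5}
  L2 = {3}
3 enters at depth 2; path tau·b

Answer: 2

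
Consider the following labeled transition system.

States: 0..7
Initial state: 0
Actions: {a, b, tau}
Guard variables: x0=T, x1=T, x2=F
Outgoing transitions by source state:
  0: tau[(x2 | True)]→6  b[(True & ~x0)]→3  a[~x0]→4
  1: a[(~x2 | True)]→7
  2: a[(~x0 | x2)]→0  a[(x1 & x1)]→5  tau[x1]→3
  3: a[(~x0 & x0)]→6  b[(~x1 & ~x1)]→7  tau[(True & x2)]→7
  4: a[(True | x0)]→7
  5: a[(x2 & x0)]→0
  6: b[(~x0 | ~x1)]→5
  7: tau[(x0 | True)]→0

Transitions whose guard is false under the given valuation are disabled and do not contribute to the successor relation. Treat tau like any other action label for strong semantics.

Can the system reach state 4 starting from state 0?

After dropping false guards: 6 live edges.
Layer 0: {0}
Layer 1: {6}  cumulative {0,6}
Reach set: {0,6}

Answer: UNREACHABLE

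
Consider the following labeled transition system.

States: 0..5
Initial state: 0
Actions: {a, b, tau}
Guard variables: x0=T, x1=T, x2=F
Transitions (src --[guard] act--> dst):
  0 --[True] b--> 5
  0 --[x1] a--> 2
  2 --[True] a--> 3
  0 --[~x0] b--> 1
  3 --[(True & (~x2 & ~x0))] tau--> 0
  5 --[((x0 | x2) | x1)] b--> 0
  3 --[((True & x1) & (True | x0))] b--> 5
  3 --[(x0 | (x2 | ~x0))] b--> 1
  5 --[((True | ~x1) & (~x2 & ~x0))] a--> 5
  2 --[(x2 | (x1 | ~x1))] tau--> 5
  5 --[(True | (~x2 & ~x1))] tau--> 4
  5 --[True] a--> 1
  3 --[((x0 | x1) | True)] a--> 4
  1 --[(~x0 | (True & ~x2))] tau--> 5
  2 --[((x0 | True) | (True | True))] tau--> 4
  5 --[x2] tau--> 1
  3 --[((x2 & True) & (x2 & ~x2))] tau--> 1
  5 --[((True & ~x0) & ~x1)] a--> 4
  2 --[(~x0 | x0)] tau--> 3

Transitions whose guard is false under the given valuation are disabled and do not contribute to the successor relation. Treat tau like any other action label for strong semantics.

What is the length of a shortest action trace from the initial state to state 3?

BFS to 3:
  depth 0: {0}
  depth 1: {2,5}
  depth 2: {1,3,4}
depth(3)=2, e.g. a·a

Answer: 2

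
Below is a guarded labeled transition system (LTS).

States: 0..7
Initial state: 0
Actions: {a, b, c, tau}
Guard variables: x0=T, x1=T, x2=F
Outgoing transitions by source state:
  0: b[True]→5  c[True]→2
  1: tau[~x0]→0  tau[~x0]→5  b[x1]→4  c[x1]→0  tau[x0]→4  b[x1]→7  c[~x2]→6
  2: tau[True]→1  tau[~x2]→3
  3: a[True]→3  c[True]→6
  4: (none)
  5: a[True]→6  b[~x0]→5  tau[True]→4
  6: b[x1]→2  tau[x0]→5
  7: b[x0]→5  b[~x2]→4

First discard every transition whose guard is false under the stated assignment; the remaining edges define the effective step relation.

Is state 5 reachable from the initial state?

Answer: REACHABLE

Analysis:
Guard filter leaves 17 enabled edge(s).
L0 = {0}
L1 = {2,5}  cumulative {0,2,5}
L2 = {1,3,4,6}  cumulative {0,1,2,3,4,5,6}
L3 = {7}  cumulative {0,1,2,3,4,5,6,7}
Reachable = {0,1,2,3,4,5,6,7}
trace reaching 5: b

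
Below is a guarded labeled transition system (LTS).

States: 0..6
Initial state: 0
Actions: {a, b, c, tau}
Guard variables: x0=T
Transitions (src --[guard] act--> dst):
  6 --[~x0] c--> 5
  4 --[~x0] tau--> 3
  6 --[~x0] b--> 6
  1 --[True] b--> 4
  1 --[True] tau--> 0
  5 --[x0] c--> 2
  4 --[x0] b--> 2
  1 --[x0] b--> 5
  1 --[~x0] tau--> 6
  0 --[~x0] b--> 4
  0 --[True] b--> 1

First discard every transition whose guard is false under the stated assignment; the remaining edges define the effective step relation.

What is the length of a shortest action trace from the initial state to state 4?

Answer: 2

Analysis:
Layered search for 4:
  L0 = {0}
  L1 = {1}
  L2 = {4,5}
depth(4)=2, e.g. b·b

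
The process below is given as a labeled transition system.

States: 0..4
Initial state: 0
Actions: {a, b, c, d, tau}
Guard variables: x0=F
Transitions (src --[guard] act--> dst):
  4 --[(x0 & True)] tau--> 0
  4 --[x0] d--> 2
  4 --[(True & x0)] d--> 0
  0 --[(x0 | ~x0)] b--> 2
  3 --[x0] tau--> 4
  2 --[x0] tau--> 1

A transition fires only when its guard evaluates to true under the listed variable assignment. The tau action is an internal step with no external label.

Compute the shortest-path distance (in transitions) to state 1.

Breadth-first toward 1:
  Layer 0: {0}
  Layer 1: {2}
1 never appears.

Answer: UNREACHABLE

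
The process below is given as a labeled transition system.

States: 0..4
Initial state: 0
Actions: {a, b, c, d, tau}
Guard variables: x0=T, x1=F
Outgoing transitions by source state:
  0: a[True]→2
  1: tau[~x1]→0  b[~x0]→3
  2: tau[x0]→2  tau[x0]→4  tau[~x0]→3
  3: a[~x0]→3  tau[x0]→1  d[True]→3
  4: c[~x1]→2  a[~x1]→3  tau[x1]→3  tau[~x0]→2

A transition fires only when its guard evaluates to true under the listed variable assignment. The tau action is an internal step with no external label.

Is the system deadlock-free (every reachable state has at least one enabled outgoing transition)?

Reachable = {0,1,2,3,4}
  0: a→2  [1 exit(s)]
  1: tau→0  [1 exit(s)]
  2: tau→2  tau→4  [2 exit(s)]
  3: d→3  tau→1  [2 exit(s)]
  4: a→3  c→2  [2 exit(s)]

Answer: DEADLOCK-FREE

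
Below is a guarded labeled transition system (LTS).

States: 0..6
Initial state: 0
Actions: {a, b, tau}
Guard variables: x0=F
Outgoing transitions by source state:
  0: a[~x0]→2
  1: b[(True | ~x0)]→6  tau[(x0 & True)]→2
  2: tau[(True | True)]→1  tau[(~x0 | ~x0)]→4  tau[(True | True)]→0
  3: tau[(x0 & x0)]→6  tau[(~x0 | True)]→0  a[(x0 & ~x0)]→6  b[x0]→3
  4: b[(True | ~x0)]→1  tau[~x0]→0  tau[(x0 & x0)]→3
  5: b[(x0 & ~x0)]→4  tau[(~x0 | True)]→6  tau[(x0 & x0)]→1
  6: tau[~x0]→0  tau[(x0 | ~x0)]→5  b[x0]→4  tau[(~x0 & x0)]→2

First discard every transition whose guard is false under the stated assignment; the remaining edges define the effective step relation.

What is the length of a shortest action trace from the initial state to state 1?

Answer: 2

Trace:
Layered search for 1:
  L0 = {0}
  L1 = {2}
  L2 = {1,4}
first hit 1 at d=2 via a·tau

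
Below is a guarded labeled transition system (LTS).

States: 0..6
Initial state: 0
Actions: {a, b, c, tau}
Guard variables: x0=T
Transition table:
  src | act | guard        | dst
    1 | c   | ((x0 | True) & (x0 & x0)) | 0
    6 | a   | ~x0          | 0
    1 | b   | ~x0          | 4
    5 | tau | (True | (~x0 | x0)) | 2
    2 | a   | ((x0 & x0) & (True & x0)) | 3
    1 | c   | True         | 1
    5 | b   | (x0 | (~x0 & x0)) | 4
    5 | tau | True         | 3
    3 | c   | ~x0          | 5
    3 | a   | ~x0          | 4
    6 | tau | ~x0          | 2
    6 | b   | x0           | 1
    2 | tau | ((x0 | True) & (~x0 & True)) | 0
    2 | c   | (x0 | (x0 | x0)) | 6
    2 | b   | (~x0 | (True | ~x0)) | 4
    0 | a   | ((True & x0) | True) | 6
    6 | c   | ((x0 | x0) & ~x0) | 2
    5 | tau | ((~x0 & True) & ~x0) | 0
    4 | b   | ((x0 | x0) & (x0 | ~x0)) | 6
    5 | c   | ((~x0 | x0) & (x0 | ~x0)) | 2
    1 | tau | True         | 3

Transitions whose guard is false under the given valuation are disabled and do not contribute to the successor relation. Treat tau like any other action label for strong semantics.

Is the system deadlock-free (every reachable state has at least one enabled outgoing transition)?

Reach set: {0,1,3,6}
  0: a→6  [deg 1]
  1: c→0  c→1  tau→3  [deg 3]
  3: ∅  [no exit]
  6: b→1  [deg 1]
Path to 3: a·b·tau

Answer: DEADLOCK at state 3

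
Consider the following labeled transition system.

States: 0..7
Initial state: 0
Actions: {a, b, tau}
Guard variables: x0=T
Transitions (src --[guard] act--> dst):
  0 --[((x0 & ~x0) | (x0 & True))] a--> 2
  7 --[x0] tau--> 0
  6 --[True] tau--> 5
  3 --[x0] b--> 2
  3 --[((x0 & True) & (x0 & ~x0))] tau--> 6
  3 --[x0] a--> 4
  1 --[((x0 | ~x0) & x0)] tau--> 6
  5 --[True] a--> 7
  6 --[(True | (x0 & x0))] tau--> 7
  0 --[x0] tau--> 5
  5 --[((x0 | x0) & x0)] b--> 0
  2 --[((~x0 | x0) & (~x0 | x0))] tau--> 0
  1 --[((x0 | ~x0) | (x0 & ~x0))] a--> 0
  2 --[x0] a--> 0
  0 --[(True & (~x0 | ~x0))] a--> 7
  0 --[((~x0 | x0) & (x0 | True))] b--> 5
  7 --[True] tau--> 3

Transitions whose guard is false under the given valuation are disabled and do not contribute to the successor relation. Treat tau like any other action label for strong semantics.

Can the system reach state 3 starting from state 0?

After dropping false guards: 15 live edges.
L0 = {0}
L1 = {2,5}  now seen {0,2,5}
L2 = {7}  now seen {0,2,5,7}
L3 = {3}  now seen {0,2,3,5,7}
L4 = {4}  now seen {0,2,3,4,5,7}
Reach set: {0,2,3,4,5,7}
witness 3: tau·a·tau

Answer: REACHABLE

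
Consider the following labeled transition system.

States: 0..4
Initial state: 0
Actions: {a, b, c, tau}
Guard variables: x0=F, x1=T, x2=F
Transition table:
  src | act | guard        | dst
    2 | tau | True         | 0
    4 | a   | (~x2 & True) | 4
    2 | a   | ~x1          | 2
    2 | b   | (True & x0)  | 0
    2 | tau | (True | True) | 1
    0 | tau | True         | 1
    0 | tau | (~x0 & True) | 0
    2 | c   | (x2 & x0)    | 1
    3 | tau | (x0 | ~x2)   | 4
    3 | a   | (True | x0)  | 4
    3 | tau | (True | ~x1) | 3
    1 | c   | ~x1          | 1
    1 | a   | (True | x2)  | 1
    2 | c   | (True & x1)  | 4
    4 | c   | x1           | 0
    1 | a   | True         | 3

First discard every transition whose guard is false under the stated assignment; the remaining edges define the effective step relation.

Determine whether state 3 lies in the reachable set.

Answer: REACHABLE

Trace:
12 transition(s) survive guard evaluation.
Layer 0: {0}
Layer 1: {1}  total {0,1}
Layer 2: {3}  total {0,1,3}
Layer 3: {4}  total {0,1,3,4}
Reachable = {0,1,3,4}
trace reaching 3: tau·a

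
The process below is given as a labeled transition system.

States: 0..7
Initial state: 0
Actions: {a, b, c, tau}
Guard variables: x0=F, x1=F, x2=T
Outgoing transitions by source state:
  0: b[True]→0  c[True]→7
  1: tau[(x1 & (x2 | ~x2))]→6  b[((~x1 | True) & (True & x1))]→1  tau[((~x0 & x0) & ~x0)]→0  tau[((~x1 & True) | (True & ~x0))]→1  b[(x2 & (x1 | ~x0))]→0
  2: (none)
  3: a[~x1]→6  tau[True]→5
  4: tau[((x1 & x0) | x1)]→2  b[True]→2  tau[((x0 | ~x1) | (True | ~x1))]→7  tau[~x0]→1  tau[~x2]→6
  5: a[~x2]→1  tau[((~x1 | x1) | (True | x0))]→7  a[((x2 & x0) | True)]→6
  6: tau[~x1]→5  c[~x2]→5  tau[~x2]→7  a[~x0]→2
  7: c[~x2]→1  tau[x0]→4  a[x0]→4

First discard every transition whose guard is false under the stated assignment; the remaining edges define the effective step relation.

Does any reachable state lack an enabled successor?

Answer: DEADLOCK at state 7

Analysis:
Reach set: {0,7}
  0: b→0  c→7  [2 exit(s)]
  7: ∅  [no exit]
witness 7: c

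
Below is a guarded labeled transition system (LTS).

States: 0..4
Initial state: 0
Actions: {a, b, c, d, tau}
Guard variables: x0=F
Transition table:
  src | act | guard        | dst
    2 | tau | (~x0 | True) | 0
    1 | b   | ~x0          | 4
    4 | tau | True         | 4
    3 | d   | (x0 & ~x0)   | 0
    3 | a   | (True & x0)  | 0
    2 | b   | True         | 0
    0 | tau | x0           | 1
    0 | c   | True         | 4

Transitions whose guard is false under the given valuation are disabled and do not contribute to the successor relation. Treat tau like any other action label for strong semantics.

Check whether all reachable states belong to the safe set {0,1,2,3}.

Inv-set: {0,1,2,3}
Reachable = {0,4}
  0: ✓
  4: outside
counterexample path to 4: c

Answer: INVARIANT VIOLATED at state 4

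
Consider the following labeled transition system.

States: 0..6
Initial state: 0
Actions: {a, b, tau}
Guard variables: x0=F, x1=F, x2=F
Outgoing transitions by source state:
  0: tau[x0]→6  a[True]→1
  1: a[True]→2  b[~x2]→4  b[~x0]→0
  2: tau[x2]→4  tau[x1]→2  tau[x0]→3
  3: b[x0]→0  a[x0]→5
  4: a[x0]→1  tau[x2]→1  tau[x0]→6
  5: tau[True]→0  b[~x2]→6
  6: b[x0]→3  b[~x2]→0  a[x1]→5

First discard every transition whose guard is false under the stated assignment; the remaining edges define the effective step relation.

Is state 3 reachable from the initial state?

Guard filter leaves 7 enabled edge(s).
Layer 0: {0}
Layer 1: {1}  cumulative {0,1}
Layer 2: {2,4}  cumulative {0,1,2,4}
Reach set: {0,1,2,4}

Answer: UNREACHABLE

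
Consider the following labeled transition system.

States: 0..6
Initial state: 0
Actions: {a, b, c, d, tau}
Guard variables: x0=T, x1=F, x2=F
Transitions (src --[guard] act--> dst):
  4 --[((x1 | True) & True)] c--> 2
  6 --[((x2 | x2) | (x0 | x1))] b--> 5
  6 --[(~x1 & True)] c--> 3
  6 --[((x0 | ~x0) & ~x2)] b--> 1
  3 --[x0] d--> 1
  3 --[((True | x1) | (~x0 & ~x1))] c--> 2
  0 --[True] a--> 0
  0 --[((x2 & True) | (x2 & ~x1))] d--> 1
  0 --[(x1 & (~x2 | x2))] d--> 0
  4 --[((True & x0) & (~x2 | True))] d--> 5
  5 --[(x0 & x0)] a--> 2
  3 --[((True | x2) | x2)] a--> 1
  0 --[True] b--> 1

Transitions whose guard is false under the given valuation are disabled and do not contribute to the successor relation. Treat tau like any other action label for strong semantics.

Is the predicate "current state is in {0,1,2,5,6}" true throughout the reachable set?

Allowed set {0,1,2,5,6}
R = {0,1}
  0: ✓
  1: ✓

Answer: INVARIANT HOLDS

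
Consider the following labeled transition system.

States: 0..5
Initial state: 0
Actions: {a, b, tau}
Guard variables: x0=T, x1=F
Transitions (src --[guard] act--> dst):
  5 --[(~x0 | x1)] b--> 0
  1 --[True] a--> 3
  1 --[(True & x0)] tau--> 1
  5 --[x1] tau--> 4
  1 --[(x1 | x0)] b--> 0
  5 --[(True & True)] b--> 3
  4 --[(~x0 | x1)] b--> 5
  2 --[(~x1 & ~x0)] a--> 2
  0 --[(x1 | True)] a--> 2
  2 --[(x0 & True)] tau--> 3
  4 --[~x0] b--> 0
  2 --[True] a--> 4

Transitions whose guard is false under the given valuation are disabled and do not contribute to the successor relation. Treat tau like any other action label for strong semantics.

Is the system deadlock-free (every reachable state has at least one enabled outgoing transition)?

Reachable = {0,2,3,4}
  0: a→2  [1 out]
  2: a→4  tau→3  [2 out]
  3: ∅  [STUCK]
  4: ∅  [STUCK]
Path to 3: a·tau

Answer: DEADLOCK at state 3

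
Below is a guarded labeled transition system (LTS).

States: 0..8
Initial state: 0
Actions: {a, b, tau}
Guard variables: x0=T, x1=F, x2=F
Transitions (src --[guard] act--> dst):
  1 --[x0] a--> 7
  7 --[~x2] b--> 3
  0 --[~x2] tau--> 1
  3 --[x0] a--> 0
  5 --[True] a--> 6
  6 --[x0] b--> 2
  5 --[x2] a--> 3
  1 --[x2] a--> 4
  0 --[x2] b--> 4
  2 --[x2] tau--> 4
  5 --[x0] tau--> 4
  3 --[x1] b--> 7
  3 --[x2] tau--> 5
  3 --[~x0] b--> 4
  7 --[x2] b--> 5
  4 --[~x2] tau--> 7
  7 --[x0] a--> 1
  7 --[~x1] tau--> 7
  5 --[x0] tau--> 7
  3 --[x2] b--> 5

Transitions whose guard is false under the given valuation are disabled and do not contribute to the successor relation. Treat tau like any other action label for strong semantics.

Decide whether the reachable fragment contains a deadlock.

Reachable = {0,1,3,7}
  0: tau→1  [1 out]
  1: a→7  [1 out]
  3: a→0  [1 out]
  7: a→1  b→3  tau→7  [3 out]

Answer: DEADLOCK-FREE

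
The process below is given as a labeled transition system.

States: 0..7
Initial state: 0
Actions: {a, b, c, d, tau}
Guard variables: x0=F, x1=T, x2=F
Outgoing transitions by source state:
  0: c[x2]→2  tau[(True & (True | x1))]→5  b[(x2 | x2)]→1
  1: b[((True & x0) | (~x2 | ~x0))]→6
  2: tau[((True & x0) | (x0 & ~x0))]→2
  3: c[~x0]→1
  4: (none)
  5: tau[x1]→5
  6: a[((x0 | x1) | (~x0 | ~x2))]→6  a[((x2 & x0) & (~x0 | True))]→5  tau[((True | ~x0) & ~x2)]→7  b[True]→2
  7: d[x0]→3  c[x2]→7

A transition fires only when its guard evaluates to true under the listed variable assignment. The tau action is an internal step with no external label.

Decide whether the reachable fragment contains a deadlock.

Reachable = {0,5}
  0: tau→5  [1 out]
  5: tau→5  [1 out]

Answer: DEADLOCK-FREE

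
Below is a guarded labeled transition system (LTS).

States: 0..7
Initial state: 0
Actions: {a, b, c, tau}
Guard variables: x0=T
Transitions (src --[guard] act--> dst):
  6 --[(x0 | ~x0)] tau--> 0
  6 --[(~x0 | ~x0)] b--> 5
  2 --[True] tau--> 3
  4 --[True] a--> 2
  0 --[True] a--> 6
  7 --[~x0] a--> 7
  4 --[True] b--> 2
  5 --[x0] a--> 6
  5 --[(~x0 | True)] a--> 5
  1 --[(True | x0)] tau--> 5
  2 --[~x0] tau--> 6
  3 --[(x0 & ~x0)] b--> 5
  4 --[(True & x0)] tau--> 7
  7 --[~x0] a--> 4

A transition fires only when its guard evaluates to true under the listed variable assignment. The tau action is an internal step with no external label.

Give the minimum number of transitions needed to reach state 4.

BFS to 4:
  depth 0: {0}
  depth 1: {6}
4 never appears.

Answer: UNREACHABLE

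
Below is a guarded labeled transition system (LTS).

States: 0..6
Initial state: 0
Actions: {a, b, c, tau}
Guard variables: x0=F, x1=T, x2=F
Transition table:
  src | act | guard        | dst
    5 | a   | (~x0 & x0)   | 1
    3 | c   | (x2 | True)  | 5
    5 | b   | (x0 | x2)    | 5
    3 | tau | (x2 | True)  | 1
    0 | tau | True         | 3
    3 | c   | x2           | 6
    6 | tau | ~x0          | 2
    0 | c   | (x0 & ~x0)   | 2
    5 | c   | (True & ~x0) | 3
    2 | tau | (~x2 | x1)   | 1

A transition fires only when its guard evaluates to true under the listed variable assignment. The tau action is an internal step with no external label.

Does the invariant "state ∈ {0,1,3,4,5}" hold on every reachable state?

Safe = {0,1,3,4,5}
Reachable = {0,1,3,5}
  0: safe
  1: safe
  3: safe
  5: safe

Answer: INVARIANT HOLDS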